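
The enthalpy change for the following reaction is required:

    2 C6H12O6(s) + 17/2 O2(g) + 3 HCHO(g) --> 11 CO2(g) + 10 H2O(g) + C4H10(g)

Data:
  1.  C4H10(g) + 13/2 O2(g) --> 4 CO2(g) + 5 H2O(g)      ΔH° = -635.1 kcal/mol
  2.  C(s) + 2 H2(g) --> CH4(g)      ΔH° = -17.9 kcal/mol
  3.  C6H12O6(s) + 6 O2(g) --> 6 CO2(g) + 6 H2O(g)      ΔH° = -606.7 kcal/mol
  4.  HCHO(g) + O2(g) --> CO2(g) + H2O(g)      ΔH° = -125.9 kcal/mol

eq. 1 reversed: +635.1 kcal/mol
eq. 2: not needed.
eq. 3 × 2: (2)·(-606.7) = -1213.4 kcal/mol
eq. 4 × 3: (3)·(-125.9) = -377.7 kcal/mol
Since enthalpy is a state function, ΔH° = (+635.1) + (-1213.4) + (-377.7) = -956.0 kcal/mol

ΔH° = -956.0 kcal/mol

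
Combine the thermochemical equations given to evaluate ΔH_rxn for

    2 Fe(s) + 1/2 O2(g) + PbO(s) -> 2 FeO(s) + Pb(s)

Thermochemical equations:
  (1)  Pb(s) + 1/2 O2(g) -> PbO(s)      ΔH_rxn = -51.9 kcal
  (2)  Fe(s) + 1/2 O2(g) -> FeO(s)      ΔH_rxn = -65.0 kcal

(1) reversed (PbO(s) must end up as a reactant): +51.9 kcal
(2) × 2 (scale by 2 for the 2 FeO(s)): (2)·(-65.0) = -130.0 kcal
By Hess's law, ΔH_rxn = (+51.9) + (-130.0) = -78.1 kcal

ΔH_rxn = -78.1 kcal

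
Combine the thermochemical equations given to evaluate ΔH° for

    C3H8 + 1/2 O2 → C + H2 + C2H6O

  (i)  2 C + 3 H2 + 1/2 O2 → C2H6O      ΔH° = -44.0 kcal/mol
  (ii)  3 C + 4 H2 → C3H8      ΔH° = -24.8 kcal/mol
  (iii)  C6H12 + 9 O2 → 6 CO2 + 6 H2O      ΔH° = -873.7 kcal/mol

ΔH° = -19.2 kcal/mol

(i) as written: -44.0 kcal/mol
(ii) reversed: +24.8 kcal/mol
(iii): not needed.
ΔH° = (-44.0) + (+24.8) = -19.2 kcal/mol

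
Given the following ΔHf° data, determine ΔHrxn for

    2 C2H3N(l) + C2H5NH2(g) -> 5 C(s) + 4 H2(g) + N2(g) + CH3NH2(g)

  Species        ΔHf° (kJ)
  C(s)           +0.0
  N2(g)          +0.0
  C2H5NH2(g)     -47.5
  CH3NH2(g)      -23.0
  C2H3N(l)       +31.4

ΔHrxn = -38.3 kJ

Products: 5·(+0.0) + 4·(+0.0) + 1·(+0.0) + 1·(-23.0) = -23.0
Reactants: 2·(+31.4) + 1·(-47.5) = +15.3
ΔHrxn = (-23.0) − (+15.3) = -38.3 kJ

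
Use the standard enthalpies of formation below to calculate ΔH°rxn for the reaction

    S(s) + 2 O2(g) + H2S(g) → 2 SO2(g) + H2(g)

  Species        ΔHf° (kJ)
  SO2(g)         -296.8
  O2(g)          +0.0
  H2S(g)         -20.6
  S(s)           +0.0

Products: 2·(-296.8) + 1·(+0.0) = -593.6
Reactants: 1·(+0.0) + 2·(+0.0) + 1·(-20.6) = -20.6
ΔH°rxn = (-593.6) − (-20.6) = -573.0 kJ

ΔH°rxn = -573.0 kJ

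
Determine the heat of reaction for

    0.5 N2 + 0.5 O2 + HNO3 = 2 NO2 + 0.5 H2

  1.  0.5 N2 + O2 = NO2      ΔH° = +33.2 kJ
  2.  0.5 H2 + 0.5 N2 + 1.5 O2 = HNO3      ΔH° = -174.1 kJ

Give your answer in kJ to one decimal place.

ΔH° = 240.5 kJ

eq. 1 × 2 (×2 to match 2 NO2 in the target): (2)·(+33.2) = +66.4 kJ
eq. 2 reversed (reverse to put HNO3 on the reactant side): +174.1 kJ
ΔH° = (+66.4) + (+174.1) = 240.5 kJ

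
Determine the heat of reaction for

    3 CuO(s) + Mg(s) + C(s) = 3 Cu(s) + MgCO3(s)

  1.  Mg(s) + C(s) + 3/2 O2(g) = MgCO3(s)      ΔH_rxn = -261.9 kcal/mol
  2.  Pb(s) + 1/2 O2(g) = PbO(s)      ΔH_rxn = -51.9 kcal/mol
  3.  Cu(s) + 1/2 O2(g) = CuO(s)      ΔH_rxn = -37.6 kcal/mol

ΔH_rxn = -149.1 kcal/mol

eq. 1 as written: -261.9 kcal/mol
eq. 2: not needed.
eq. 3 reversed and × 3: (-3)·(-37.6) = +112.8 kcal/mol
By Hess's law, ΔH_rxn = (-261.9) + (+112.8) = -149.1 kcal/mol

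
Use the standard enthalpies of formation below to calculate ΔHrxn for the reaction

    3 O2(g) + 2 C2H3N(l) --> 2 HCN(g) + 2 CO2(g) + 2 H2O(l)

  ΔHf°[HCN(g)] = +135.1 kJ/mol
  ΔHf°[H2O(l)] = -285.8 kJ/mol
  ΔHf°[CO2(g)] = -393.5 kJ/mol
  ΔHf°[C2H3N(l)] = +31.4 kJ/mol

Products: 2·(+135.1) + 2·(-393.5) + 2·(-285.8) = -1088.4
Reactants: 3·(+0.0) + 2·(+31.4) = +62.8
ΔHrxn = (-1088.4) − (+62.8) = -1151.2 kJ/mol

ΔHrxn = -1151.2 kJ/mol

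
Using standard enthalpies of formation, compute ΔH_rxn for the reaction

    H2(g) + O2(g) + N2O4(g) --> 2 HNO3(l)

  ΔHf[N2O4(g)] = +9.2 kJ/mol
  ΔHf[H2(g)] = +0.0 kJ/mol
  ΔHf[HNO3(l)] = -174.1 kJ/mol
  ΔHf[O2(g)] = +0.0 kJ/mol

Products: 2·(-174.1) = -348.2
Reactants: 1·(+0.0) + 1·(+0.0) + 1·(+9.2) = +9.2
ΔH_rxn = (-348.2) − (+9.2) = -357.4 kJ/mol

ΔH_rxn = -357.4 kJ/mol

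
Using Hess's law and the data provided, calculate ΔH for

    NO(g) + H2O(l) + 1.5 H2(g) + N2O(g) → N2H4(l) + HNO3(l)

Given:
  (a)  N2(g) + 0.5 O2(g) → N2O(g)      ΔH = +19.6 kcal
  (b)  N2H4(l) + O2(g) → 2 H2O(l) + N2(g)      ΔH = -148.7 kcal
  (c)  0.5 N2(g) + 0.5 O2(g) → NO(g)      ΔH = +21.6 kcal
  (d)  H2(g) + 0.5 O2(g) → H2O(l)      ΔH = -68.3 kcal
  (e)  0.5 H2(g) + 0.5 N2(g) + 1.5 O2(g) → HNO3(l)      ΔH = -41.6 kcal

(a) reversed: -19.6 kcal
(b) reversed: +148.7 kcal
(c) reversed: -21.6 kcal
(d) as written: -68.3 kcal
(e) as written: -41.6 kcal
Combining the equations, ΔH = (-1)·(+19.6) + (-1)·(-148.7) + (-1)·(+21.6) + (1)·(-68.3) + (1)·(-41.6) = -2.4 kcal

ΔH = -2.4 kcal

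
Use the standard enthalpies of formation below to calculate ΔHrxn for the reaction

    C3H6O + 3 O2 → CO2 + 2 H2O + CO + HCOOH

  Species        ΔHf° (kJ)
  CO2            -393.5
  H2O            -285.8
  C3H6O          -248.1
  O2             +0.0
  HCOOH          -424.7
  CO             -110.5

ΔHrxn = -1252.2 kJ

Products: 1·(-393.5) + 2·(-285.8) + 1·(-110.5) + 1·(-424.7) = -1500.3
Reactants: 1·(-248.1) + 3·(+0.0) = -248.1
ΔHrxn = (-1500.3) − (-248.1) = -1252.2 kJ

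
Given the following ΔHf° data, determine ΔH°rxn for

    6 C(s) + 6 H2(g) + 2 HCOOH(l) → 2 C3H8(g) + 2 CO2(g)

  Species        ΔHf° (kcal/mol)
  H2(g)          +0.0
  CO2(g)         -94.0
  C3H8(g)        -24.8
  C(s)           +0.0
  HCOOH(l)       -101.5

ΔH°rxn = -34.6 kcal/mol

Products: 2·(-24.8) + 2·(-94.0) = -237.6
Reactants: 6·(+0.0) + 6·(+0.0) + 2·(-101.5) = -203.0
ΔH°rxn = (-237.6) − (-203.0) = -34.6 kcal/mol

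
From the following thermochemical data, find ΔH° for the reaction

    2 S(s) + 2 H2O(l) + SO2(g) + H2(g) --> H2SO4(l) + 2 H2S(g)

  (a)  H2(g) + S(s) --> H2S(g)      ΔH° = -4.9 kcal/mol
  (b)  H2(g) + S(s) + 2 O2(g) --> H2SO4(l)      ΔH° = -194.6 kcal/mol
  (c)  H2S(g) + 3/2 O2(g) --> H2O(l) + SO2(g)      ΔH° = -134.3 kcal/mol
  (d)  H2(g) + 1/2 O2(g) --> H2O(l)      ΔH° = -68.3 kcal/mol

ΔH° = 3.1 kcal/mol

(a) as written: -4.9 kcal/mol
(b) as written: -194.6 kcal/mol
(c) reversed: +134.3 kcal/mol
(d) reversed: +68.3 kcal/mol
Combining the equations, ΔH° = (-4.9) + (-194.6) + (+134.3) + (+68.3) = 3.1 kcal/mol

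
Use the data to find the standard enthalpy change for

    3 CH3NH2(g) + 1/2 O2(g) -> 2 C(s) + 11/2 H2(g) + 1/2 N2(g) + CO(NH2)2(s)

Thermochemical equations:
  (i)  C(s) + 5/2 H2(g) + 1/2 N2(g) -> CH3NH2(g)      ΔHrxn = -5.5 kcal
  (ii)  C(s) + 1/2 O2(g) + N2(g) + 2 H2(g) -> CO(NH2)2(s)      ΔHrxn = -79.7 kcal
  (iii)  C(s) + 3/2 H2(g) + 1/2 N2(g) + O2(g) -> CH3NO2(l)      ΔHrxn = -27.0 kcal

ΔHrxn = -63.2 kcal

(i) reversed and × 3 (CH3NH2(g) must end up as a reactant; scale by 3 for the 3 CH3NH2(g)): (-3)·(-5.5) = +16.5 kcal
(ii) as written (CO(NH2)2(s) already on the product side): -79.7 kcal
(iii): not needed (CH3NO2(l) appears nowhere else).
Combining the equations, ΔHrxn = (+16.5) + (-79.7) = -63.2 kcal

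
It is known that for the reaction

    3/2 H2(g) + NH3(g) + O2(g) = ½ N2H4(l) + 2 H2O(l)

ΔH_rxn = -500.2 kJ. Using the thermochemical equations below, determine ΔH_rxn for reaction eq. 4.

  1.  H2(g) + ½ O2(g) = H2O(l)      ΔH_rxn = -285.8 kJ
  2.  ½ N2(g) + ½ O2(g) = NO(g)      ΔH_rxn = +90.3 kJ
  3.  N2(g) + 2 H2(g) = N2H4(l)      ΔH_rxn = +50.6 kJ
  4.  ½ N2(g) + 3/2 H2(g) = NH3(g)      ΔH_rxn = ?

ΔH_rxn = -46.1 kJ

eq. 1 × 2 (scale by 2 for the 2 H2O(l)): (2)·(-285.8) = -571.6 kJ
eq. 2: not needed (NO(g) appears nowhere else).
eq. 3 × 1/2 (×1/2 to match 1/2 N2H4(l) in the target): (1/2)·(+50.6) = +25.3 kJ
eq. 4 reversed (reverse to put NH3(g) on the reactant side): contributes −x
-500.2 = (-571.6) + (+25.3) − x
x = (-500.2 − (-546.3)) / (-1) = -46.1 kJ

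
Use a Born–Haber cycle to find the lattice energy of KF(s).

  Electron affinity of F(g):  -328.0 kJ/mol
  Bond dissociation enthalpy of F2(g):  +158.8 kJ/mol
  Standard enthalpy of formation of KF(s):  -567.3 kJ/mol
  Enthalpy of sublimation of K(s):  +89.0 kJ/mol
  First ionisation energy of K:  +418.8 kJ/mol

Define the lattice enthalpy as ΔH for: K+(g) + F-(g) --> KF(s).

ΔHf° = 1·ΔHsub + 1·(ΣIE) + 1/2·D(F2) + 1·EA + U
-567.3 = 1·(+89.0) + 1·(+418.8) + 1/2·(+158.8) + 1·(-328.0) + U
U = -567.3 − (+259.2) = -826.5 kJ/mol

U = -826.5 kJ/mol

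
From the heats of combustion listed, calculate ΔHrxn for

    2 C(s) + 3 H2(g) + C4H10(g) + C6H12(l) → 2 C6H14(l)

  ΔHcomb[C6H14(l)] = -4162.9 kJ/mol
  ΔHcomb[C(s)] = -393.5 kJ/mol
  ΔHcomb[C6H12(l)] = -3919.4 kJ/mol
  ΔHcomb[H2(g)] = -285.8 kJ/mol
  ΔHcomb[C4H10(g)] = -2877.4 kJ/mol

Using ΔH = Σ nΔHc°(reactants) − Σ nΔHc°(products):
= [2·(-393.5) + 3·(-285.8) + 1·(-2877.4) + 1·(-3919.4)] − [2·(-4162.9)]
= -115.4 kJ/mol

ΔHrxn = -115.4 kJ/mol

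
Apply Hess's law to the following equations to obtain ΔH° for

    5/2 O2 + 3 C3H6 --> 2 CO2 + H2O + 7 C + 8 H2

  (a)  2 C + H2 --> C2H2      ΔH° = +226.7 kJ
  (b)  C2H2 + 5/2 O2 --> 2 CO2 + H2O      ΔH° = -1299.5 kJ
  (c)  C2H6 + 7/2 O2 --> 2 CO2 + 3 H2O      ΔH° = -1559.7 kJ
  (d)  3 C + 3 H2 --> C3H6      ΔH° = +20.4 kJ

ΔH° = -1134.0 kJ

(a) as written: +226.7 kJ
(b) as written: -1299.5 kJ
(c): not needed (C2H6 appears nowhere else).
(d) reversed and × 3 (reverse to put C3H6 on the reactant side; scale by 3 for the 3 C3H6): (-3)·(+20.4) = -61.2 kJ
ΔH° = (+226.7) + (-1299.5) + (-61.2) = -1134.0 kJ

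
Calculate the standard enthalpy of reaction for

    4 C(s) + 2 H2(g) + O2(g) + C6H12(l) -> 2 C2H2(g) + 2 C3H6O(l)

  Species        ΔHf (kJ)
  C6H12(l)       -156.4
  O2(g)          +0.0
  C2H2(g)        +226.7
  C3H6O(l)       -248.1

ΔH°rxn = Σ nΔHf°(products) − Σ nΔHf°(reactants).
Products: 2·(+226.7) + 2·(-248.1) = -42.8
Reactants: 4·(+0.0) + 2·(+0.0) + 1·(+0.0) + 1·(-156.4) = -156.4
ΔH°rxn = (-42.8) − (-156.4) = 113.6 kJ

ΔH°rxn = 113.6 kJ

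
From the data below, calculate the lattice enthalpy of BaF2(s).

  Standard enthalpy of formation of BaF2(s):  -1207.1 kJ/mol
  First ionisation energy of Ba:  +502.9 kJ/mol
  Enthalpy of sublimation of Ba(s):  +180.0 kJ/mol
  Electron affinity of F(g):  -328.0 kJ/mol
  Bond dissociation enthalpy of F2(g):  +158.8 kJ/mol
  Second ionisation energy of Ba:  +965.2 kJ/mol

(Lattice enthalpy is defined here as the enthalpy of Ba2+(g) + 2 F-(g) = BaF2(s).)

ΔHf° = 1·ΔHsub + 1·(ΣIE) + 1·D(F2) + 2·EA + U
-1207.1 = 1·(+180.0) + 1·(+1468.1) + 1·(+158.8) + 2·(-328.0) + U
U = -1207.1 − (+1150.9) = -2358.0 kJ/mol

U = -2358.0 kJ/mol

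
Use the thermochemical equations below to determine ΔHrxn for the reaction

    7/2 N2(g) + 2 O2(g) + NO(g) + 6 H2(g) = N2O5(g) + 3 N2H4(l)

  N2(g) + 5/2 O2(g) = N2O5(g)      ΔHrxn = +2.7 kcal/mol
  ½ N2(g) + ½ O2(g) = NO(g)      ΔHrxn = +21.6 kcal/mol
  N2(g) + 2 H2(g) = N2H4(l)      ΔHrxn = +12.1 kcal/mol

ΔHrxn = 17.4 kcal/mol

equation 1 as written: +2.7 kcal/mol
equation 2 reversed: -21.6 kcal/mol
equation 3 × 3: (3)·(+12.1) = +36.3 kcal/mol
Summing the manipulated equations, ΔHrxn = (1)·(+2.7) + (-1)·(+21.6) + (3)·(+12.1) = 17.4 kcal/mol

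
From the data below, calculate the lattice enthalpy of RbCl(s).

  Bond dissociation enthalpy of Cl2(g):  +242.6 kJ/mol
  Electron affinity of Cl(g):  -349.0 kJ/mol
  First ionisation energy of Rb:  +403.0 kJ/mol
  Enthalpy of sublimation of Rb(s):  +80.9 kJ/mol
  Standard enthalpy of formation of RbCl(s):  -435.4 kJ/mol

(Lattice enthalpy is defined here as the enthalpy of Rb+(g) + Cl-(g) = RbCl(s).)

U = -691.6 kJ/mol

ΔHf° = 1·ΔHsub + 1·(ΣIE) + 1/2·D(Cl2) + 1·EA + U
-435.4 = 1·(+80.9) + 1·(+403.0) + 1/2·(+242.6) + 1·(-349.0) + U
U = -435.4 − (+256.2) = -691.6 kJ/mol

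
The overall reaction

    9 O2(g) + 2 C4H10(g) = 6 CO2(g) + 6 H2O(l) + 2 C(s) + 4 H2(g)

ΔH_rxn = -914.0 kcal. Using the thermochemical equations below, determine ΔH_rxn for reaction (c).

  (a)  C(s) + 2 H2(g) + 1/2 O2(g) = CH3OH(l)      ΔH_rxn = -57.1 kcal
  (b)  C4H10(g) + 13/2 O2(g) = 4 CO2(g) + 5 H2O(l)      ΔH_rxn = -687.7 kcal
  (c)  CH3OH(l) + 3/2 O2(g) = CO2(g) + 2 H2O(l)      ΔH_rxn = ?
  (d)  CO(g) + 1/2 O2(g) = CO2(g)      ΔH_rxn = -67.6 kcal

ΔH_rxn = -173.6 kcal

(a) reversed and × 2 (C(s) must end up as a product; scale by 2 for the 2 C(s)): (-2)·(-57.1) = +114.2 kcal
(b) × 2 (scale by 2 for the 2 C4H10(g)): (2)·(-687.7) = -1375.4 kcal
(c) reversed and × 2: contributes −2·x
(d): not needed (CO(g) appears nowhere else).
-914.0 = (+114.2) + (-1375.4) − 2·x
x = (-914.0 − (-1261.2)) / (-2) = -173.6 kcal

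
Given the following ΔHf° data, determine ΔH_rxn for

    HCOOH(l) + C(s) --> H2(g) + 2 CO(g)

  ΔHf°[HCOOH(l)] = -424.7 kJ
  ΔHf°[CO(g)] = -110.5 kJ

Products: 1·(+0.0) + 2·(-110.5) = -221.0
Reactants: 1·(-424.7) + 1·(+0.0) = -424.7
ΔH_rxn = (-221.0) − (-424.7) = 203.7 kJ

ΔH_rxn = 203.7 kJ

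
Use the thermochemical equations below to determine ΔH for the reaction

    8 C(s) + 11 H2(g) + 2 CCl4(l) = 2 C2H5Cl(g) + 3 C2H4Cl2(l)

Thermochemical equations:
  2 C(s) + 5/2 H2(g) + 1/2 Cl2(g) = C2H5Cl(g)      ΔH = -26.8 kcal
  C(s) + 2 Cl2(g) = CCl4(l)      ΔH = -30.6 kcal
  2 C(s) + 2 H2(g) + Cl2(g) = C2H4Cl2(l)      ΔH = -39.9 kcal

equation 1 × 2 (scale by 2 for the 2 C2H5Cl(g)): (2)·(-26.8) = -53.6 kcal
equation 2 reversed and × 2 (CCl4(l) must end up as a reactant; ×2 to match 2 CCl4(l) in the target): (-2)·(-30.6) = +61.2 kcal
equation 3 × 3 (×3 to match 3 C2H4Cl2(l) in the target): (3)·(-39.9) = -119.7 kcal
ΔH = (-53.6) + (+61.2) + (-119.7) = -112.1 kcal

ΔH = -112.1 kcal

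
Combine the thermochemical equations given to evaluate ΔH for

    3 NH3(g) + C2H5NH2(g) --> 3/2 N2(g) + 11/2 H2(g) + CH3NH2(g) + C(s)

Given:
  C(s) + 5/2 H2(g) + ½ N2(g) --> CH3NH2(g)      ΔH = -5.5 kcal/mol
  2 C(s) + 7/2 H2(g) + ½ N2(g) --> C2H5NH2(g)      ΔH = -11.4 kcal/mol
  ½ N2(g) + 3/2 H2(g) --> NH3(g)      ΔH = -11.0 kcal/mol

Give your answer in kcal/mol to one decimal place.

ΔH = 38.9 kcal/mol

equation 1 as written: -5.5 kcal/mol
equation 2 reversed: +11.4 kcal/mol
equation 3 reversed and × 3: (-3)·(-11.0) = +33.0 kcal/mol
ΔH = (1)·(-5.5) + (-1)·(-11.4) + (-3)·(-11.0) = 38.9 kcal/mol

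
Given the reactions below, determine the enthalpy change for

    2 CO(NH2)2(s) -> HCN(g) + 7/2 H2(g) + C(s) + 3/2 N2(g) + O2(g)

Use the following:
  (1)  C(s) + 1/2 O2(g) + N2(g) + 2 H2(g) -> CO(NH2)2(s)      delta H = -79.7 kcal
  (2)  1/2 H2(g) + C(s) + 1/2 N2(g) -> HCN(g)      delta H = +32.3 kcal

delta H = 191.7 kcal

(1) reversed and × 2: (-2)·(-79.7) = +159.4 kcal
(2) as written: +32.3 kcal
delta H = (+159.4) + (+32.3) = 191.7 kcal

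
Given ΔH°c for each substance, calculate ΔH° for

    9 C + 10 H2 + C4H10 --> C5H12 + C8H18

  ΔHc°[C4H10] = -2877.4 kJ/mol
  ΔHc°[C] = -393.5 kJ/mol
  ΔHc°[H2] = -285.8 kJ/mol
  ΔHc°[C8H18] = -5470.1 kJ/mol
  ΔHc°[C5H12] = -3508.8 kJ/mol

Using ΔH = Σ nΔHc°(reactants) − Σ nΔHc°(products):
= [9·(-393.5) + 10·(-285.8) + 1·(-2877.4)] − [1·(-3508.8) + 1·(-5470.1)]
= -298.0 kJ/mol

ΔH° = -298.0 kJ/mol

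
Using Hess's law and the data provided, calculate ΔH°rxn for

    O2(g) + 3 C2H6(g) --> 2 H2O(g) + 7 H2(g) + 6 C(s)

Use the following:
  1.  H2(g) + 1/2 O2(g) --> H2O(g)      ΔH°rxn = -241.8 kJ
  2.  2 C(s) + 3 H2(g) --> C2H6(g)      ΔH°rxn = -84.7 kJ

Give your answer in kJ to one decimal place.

eq. 1 × 2: (2)·(-241.8) = -483.6 kJ
eq. 2 reversed and × 3: (-3)·(-84.7) = +254.1 kJ
Since enthalpy is a state function, ΔH°rxn = (2)·(-241.8) + (-3)·(-84.7) = -229.5 kJ

ΔH°rxn = -229.5 kJ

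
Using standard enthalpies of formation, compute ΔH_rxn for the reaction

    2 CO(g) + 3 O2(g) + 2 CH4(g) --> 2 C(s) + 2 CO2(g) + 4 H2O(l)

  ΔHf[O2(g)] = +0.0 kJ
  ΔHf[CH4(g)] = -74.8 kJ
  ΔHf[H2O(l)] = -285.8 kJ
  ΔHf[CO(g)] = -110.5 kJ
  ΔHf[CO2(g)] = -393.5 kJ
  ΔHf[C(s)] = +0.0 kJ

ΔH_rxn = -1559.6 kJ

Products: 2·(+0.0) + 2·(-393.5) + 4·(-285.8) = -1930.2
Reactants: 2·(-110.5) + 3·(+0.0) + 2·(-74.8) = -370.6
ΔH_rxn = (-1930.2) − (-370.6) = -1559.6 kJ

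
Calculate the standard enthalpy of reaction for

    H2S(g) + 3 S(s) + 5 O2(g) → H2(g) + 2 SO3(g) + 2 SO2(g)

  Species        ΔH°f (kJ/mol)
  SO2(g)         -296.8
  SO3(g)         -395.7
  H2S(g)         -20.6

ΔH° = -1364.4 kJ/mol

ΔH°rxn = Σ nΔHf°(products) − Σ nΔHf°(reactants).
Products: 1·(+0.0) + 2·(-395.7) + 2·(-296.8) = -1385.0
Reactants: 1·(-20.6) + 3·(+0.0) + 5·(+0.0) = -20.6
ΔH° = (-1385.0) − (-20.6) = -1364.4 kJ/mol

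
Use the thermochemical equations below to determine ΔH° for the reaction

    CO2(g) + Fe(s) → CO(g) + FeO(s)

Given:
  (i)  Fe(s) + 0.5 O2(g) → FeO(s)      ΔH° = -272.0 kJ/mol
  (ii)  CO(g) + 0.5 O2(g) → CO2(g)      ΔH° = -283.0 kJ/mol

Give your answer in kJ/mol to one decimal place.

(i) as written: -272.0 kJ/mol
(ii) reversed: +283.0 kJ/mol
Summing the manipulated equations, ΔH° = (1)·(-272.0) + (-1)·(-283.0) = 11.0 kJ/mol

ΔH° = 11.0 kJ/mol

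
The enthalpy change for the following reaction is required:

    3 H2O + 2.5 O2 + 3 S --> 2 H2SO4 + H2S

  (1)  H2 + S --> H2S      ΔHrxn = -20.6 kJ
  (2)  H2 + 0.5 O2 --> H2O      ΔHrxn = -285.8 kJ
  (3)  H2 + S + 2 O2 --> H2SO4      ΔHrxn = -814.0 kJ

ΔHrxn = -791.2 kJ

(1) as written: -20.6 kJ
(2) reversed and × 3: (-3)·(-285.8) = +857.4 kJ
(3) × 2: (2)·(-814.0) = -1628.0 kJ
Combining the equations, ΔHrxn = (-20.6) + (+857.4) + (-1628.0) = -791.2 kJ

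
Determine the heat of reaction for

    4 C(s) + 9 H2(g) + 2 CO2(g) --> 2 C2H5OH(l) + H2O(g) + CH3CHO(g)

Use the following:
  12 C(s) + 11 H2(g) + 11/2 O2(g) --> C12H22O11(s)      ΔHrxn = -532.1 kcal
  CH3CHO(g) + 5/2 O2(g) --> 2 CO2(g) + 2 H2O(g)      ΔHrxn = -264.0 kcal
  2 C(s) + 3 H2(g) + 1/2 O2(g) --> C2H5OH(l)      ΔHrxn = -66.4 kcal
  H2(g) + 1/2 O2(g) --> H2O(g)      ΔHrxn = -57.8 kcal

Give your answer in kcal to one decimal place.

equation 1: not needed (C12H22O11(s) appears nowhere else).
equation 2 reversed (reverse to put CH3CHO(g) on the product side): +264.0 kcal
equation 3 × 2 (×2 to match 2 C2H5OH(l) in the target): (2)·(-66.4) = -132.8 kcal
equation 4 × 3: (3)·(-57.8) = -173.4 kcal
ΔHrxn = (+264.0) + (-132.8) + (-173.4) = -42.2 kcal

ΔHrxn = -42.2 kcal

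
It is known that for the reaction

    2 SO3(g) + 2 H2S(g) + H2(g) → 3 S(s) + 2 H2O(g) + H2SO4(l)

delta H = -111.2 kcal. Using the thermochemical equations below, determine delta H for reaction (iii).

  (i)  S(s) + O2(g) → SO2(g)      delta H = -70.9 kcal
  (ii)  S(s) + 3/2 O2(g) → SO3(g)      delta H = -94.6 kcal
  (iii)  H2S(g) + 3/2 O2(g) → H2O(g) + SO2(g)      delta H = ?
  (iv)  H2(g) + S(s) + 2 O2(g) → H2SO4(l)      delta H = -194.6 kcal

(i) reversed and × 2: (-2)·(-70.9) = +141.8 kcal
(ii) reversed and × 2: (-2)·(-94.6) = +189.2 kcal
(iii) × 2: contributes 2·x
(iv) as written: -194.6 kcal
-111.2 = (+141.8) + (+189.2) + (-194.6) + 2·x
x = (-111.2 − (+136.4)) / (2) = -123.8 kcal

delta H = -123.8 kcal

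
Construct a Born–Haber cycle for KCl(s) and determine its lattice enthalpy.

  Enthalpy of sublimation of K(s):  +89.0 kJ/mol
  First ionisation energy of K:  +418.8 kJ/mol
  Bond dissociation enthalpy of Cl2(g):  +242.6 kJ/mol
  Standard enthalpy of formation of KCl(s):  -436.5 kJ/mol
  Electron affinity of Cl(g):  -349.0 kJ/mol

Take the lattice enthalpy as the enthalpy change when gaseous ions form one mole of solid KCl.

U = -716.6 kJ/mol

ΔHf° = 1·ΔHsub + 1·(ΣIE) + 1/2·D(Cl2) + 1·EA + U
-436.5 = 1·(+89.0) + 1·(+418.8) + 1/2·(+242.6) + 1·(-349.0) + U
U = -436.5 − (+280.1) = -716.6 kJ/mol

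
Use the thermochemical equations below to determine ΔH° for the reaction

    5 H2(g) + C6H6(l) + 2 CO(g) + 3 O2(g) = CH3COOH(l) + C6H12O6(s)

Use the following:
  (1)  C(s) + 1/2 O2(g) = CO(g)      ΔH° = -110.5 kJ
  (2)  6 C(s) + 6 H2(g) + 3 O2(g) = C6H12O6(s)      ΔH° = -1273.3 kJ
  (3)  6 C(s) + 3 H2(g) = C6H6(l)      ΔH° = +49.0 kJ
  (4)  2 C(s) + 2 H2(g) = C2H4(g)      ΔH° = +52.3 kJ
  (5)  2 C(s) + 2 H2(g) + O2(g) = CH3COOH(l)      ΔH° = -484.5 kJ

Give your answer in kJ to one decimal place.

(1) reversed and × 2 (reverse to put CO(g) on the reactant side; ×2 to match 2 CO(g) in the target): (-2)·(-110.5) = +221.0 kJ
(2) as written (C6H12O6(s) already on the product side): -1273.3 kJ
(3) reversed (C6H6(l) must end up as a reactant): -49.0 kJ
(4): not needed (C2H4(g) appears nowhere else).
(5) as written (CH3COOH(l) already on the product side): -484.5 kJ
Combining the equations, ΔH° = (+221.0) + (-1273.3) + (-49.0) + (-484.5) = -1585.8 kJ

ΔH° = -1585.8 kJ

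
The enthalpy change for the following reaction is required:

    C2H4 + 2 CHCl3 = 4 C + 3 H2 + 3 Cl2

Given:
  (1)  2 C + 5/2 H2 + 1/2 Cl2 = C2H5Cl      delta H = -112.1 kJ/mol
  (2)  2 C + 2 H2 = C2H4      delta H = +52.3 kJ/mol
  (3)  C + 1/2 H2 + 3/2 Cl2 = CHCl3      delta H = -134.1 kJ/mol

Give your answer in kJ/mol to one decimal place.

(1): not needed.
(2) reversed: -52.3 kJ/mol
(3) reversed and × 2: (-2)·(-134.1) = +268.2 kJ/mol
By Hess's law, delta H = (-52.3) + (+268.2) = 215.9 kJ/mol

delta H = 215.9 kJ/mol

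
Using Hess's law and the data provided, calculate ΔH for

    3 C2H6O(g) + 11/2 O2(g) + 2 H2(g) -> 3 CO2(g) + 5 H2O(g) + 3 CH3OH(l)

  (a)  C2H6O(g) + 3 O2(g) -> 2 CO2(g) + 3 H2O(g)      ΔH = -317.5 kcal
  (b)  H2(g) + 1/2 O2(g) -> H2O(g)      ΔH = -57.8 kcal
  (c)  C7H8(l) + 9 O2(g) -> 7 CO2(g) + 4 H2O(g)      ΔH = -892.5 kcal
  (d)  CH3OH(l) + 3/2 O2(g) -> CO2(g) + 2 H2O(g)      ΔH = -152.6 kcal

(a) × 3: (3)·(-317.5) = -952.5 kcal
(b) × 2: (2)·(-57.8) = -115.6 kcal
(c): not needed.
(d) reversed and × 3: (-3)·(-152.6) = +457.8 kcal
Summing the manipulated equations, ΔH = (-952.5) + (-115.6) + (+457.8) = -610.3 kcal

ΔH = -610.3 kcal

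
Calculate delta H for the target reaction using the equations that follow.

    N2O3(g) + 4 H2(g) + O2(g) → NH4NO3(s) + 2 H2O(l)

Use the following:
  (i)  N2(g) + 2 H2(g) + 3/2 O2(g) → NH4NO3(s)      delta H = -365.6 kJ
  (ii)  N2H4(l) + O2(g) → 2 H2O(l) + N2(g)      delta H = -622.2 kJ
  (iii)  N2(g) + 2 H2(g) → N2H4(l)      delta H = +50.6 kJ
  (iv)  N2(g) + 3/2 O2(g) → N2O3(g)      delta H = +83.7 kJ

(i) as written (NH4NO3(s) already on the product side): -365.6 kJ
(ii) as written (H2O(l) already on the product side): -622.2 kJ
(iii) as written: +50.6 kJ
(iv) reversed (reverse to put N2O3(g) on the reactant side): -83.7 kJ
Summing the manipulated equations, delta H = (-365.6) + (-622.2) + (+50.6) + (-83.7) = -1020.9 kJ

delta H = -1020.9 kJ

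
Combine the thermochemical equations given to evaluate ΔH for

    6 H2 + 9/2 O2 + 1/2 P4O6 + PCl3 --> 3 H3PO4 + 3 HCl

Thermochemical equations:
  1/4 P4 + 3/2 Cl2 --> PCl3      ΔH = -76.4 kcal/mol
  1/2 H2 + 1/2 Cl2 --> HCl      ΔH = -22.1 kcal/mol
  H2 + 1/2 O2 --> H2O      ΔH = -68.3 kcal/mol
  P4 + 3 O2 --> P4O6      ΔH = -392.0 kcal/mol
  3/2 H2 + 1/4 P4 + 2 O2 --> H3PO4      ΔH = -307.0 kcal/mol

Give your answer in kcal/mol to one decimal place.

equation 1 reversed: +76.4 kcal/mol
equation 2 × 3: (3)·(-22.1) = -66.3 kcal/mol
equation 3: not needed.
equation 4 reversed and × 1/2: (-1/2)·(-392.0) = +196.0 kcal/mol
equation 5 × 3: (3)·(-307.0) = -921.0 kcal/mol
Combining the equations, ΔH = (-1)·(-76.4) + (3)·(-22.1) + (-1/2)·(-392.0) + (3)·(-307.0) = -714.9 kcal/mol

ΔH = -714.9 kcal/mol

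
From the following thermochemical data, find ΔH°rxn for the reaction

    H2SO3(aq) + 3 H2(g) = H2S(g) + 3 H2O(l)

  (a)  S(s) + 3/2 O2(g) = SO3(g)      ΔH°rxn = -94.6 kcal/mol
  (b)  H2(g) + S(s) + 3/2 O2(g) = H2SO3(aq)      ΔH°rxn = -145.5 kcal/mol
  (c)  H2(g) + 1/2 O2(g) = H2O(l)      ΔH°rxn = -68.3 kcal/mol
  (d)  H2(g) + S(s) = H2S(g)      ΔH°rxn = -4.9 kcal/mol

(a): not needed (SO3(g) appears nowhere else).
(b) reversed (reverse to put H2SO3(aq) on the reactant side): +145.5 kcal/mol
(c) × 3 (×3 to match 3 H2O(l) in the target): (3)·(-68.3) = -204.9 kcal/mol
(d) as written (H2S(g) already on the product side): -4.9 kcal/mol
Since enthalpy is a state function, ΔH°rxn = (+145.5) + (-204.9) + (-4.9) = -64.3 kcal/mol

ΔH°rxn = -64.3 kcal/mol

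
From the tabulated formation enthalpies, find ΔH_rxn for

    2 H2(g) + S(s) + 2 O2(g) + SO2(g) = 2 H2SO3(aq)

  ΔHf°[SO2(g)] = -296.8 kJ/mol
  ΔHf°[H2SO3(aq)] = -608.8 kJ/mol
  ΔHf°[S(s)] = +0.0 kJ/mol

Products: 2·(-608.8) = -1217.6
Reactants: 2·(+0.0) + 1·(+0.0) + 2·(+0.0) + 1·(-296.8) = -296.8
ΔH_rxn = (-1217.6) − (-296.8) = -920.8 kJ/mol

ΔH_rxn = -920.8 kJ/mol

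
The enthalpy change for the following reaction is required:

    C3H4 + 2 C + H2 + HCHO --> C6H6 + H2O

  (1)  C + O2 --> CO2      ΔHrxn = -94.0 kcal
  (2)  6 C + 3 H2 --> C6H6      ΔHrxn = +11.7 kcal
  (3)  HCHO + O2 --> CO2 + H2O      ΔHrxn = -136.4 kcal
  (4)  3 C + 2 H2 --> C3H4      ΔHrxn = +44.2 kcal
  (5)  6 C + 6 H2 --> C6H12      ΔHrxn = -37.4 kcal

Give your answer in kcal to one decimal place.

ΔHrxn = -74.9 kcal

(1) reversed: +94.0 kcal
(2) as written: +11.7 kcal
(3) as written: -136.4 kcal
(4) reversed: -44.2 kcal
(5): not needed.
By Hess's law, ΔHrxn = (-1)·(-94.0) + (1)·(+11.7) + (1)·(-136.4) + (-1)·(+44.2) = -74.9 kcal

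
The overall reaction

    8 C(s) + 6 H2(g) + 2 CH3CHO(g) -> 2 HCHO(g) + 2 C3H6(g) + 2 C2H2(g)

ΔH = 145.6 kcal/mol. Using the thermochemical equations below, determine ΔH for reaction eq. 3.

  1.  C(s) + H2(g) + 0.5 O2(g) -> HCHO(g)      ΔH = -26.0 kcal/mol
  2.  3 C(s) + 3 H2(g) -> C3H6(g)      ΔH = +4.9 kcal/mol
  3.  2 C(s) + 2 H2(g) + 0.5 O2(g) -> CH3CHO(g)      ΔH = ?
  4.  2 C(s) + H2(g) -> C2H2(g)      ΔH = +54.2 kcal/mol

ΔH = -39.7 kcal/mol

eq. 1 × 2: (2)·(-26.0) = -52.0 kcal/mol
eq. 2 × 2: (2)·(+4.9) = +9.8 kcal/mol
eq. 3 reversed and × 2: contributes −2·x
eq. 4 × 2: (2)·(+54.2) = +108.4 kcal/mol
+145.6 = (-52.0) + (+9.8) + (+108.4) − 2·x
x = (+145.6 − (+66.2)) / (-2) = -39.7 kcal/mol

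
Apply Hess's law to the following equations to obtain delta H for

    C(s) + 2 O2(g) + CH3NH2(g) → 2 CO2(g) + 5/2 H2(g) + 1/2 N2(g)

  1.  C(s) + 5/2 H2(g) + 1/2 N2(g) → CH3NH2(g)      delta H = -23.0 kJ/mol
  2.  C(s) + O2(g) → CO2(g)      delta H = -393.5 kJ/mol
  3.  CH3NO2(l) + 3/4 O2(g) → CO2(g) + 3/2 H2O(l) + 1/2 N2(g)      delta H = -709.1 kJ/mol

delta H = -764.0 kJ/mol

eq. 1 reversed (CH3NH2(g) must end up as a reactant): +23.0 kJ/mol
eq. 2 × 2: (2)·(-393.5) = -787.0 kJ/mol
eq. 3: not needed (CH3NO2(l) appears nowhere else).
Summing the manipulated equations, delta H = (+23.0) + (-787.0) = -764.0 kJ/mol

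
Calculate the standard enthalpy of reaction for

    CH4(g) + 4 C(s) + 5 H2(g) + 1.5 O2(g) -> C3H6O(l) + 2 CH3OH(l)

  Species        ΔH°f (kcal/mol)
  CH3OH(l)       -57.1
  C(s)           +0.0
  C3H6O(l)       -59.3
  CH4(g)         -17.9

Products: 1·(-59.3) + 2·(-57.1) = -173.5
Reactants: 1·(-17.9) + 4·(+0.0) + 5·(+0.0) + 3/2·(+0.0) = -17.9
ΔH°rxn = (-173.5) − (-17.9) = -155.6 kcal/mol

ΔH°rxn = -155.6 kcal/mol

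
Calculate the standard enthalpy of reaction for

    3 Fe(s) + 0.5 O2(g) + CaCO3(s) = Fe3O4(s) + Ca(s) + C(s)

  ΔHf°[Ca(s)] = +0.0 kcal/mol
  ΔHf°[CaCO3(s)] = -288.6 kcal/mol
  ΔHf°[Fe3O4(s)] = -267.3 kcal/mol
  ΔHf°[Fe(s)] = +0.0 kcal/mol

ΔH° = 21.3 kcal/mol

Products: 1·(-267.3) + 1·(+0.0) + 1·(+0.0) = -267.3
Reactants: 3·(+0.0) + 1/2·(+0.0) + 1·(-288.6) = -288.6
ΔH° = (-267.3) − (-288.6) = 21.3 kcal/mol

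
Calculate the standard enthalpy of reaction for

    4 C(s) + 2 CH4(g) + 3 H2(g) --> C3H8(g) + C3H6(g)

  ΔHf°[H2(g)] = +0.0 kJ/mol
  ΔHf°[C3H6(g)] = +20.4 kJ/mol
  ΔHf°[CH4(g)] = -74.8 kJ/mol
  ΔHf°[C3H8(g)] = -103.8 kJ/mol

ΔH_rxn = 66.2 kJ/mol

Products: 1·(-103.8) + 1·(+20.4) = -83.4
Reactants: 4·(+0.0) + 2·(-74.8) + 3·(+0.0) = -149.6
ΔH_rxn = (-83.4) − (-149.6) = 66.2 kJ/mol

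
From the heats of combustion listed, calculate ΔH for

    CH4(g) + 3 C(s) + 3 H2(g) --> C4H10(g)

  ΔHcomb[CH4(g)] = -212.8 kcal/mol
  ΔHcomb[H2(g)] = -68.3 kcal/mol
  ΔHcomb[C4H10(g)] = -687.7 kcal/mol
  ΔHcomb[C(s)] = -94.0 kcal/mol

ΔH = -12.0 kcal/mol

With combustion enthalpies, reactants minus products:
= [1·(-212.8) + 3·(-94.0) + 3·(-68.3)] − [1·(-687.7)]
= -12.0 kcal/mol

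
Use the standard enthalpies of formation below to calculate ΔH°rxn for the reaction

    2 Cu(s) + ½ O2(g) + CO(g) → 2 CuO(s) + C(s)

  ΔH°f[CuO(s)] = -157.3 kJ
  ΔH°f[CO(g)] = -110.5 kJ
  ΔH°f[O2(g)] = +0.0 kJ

Products: 2·(-157.3) + 1·(+0.0) = -314.6
Reactants: 2·(+0.0) + 1/2·(+0.0) + 1·(-110.5) = -110.5
ΔH°rxn = (-314.6) − (-110.5) = -204.1 kJ

ΔH°rxn = -204.1 kJ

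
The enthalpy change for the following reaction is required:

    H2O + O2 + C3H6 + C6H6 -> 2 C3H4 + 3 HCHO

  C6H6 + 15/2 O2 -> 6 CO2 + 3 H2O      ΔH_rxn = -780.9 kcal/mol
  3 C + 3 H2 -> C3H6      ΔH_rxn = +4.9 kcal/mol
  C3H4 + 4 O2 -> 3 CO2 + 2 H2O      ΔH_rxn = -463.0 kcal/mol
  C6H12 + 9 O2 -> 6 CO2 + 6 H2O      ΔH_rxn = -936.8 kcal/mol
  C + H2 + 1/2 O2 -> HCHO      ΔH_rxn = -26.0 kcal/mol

ΔH_rxn = 62.2 kcal/mol

equation 1 as written: -780.9 kcal/mol
equation 2 reversed: -4.9 kcal/mol
equation 3 reversed and × 2: (-2)·(-463.0) = +926.0 kcal/mol
equation 4: not needed.
equation 5 × 3: (3)·(-26.0) = -78.0 kcal/mol
By Hess's law, ΔH_rxn = (-780.9) + (-4.9) + (+926.0) + (-78.0) = 62.2 kcal/mol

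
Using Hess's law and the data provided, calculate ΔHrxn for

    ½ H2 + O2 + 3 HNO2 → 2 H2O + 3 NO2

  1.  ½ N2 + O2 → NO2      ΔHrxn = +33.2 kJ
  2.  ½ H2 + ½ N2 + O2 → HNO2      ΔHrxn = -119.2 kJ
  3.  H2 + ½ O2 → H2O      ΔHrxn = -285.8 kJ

ΔHrxn = -114.4 kJ

eq. 1 × 3 (×3 to match 3 NO2 in the target): (3)·(+33.2) = +99.6 kJ
eq. 2 reversed and × 3 (reverse to put HNO2 on the reactant side; ×3 to match 3 HNO2 in the target): (-3)·(-119.2) = +357.6 kJ
eq. 3 × 2 (×2 to match 2 H2O in the target): (2)·(-285.8) = -571.6 kJ
ΔHrxn = (3)·(+33.2) + (-3)·(-119.2) + (2)·(-285.8) = -114.4 kJ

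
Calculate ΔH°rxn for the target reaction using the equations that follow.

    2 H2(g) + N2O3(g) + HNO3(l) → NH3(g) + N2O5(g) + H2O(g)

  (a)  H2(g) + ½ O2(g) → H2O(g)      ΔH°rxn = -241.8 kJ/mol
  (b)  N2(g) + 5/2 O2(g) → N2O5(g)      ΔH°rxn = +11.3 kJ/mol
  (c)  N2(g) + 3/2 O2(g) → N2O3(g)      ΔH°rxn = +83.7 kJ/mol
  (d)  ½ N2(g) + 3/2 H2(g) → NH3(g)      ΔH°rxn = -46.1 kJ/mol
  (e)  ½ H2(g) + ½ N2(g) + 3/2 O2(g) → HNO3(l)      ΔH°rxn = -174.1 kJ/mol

ΔH°rxn = -186.2 kJ/mol

(a) as written (H2O(g) already on the product side): -241.8 kJ/mol
(b) as written (N2O5(g) already on the product side): +11.3 kJ/mol
(c) reversed (N2O3(g) must end up as a reactant): -83.7 kJ/mol
(d) as written (NH3(g) already on the product side): -46.1 kJ/mol
(e) reversed (reverse to put HNO3(l) on the reactant side): +174.1 kJ/mol
ΔH°rxn = (1)·(-241.8) + (1)·(+11.3) + (-1)·(+83.7) + (1)·(-46.1) + (-1)·(-174.1) = -186.2 kJ/mol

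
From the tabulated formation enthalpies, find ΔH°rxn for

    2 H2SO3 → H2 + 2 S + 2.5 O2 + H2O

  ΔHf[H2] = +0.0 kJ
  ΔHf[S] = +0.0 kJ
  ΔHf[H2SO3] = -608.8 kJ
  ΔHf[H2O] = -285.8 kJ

ΔH°rxn = 931.8 kJ

ΔH°rxn = Σ nΔHf°(products) − Σ nΔHf°(reactants).
Products: 1·(+0.0) + 2·(+0.0) + 5/2·(+0.0) + 1·(-285.8) = -285.8
Reactants: 2·(-608.8) = -1217.6
ΔH°rxn = (-285.8) − (-1217.6) = 931.8 kJ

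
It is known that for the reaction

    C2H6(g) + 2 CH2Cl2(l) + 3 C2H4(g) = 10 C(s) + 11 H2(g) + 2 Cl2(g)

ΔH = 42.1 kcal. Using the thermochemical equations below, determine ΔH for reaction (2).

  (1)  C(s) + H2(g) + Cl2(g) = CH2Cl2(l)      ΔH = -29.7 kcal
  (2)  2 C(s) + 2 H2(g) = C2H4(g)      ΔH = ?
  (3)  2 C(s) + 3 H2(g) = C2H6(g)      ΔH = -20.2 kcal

(1) reversed and × 2 (CH2Cl2(l) must end up as a reactant; scale by 2 for the 2 CH2Cl2(l)): (-2)·(-29.7) = +59.4 kcal
(2) reversed and × 3 (C2H4(g) must end up as a reactant; scale by 3 for the 3 C2H4(g)): contributes −3·x
(3) reversed (reverse to put C2H6(g) on the reactant side): +20.2 kcal
+42.1 = (+59.4) + (+20.2) − 3·x
x = (+42.1 − (+79.6)) / (-3) = 12.5 kcal

ΔH = 12.5 kcal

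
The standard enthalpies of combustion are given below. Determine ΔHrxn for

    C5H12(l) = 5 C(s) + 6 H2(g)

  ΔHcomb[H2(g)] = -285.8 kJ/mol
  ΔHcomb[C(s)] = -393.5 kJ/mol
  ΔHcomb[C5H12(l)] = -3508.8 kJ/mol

Using ΔH = Σ nΔHc°(reactants) − Σ nΔHc°(products):
= [1·(-3508.8)] − [5·(-393.5) + 6·(-285.8)]
= 173.5 kJ/mol

ΔHrxn = 173.5 kJ/mol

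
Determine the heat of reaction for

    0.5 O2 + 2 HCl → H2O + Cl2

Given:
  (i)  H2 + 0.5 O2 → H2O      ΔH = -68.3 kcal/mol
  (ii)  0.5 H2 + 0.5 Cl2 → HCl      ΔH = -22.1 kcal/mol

(i) as written (H2O already on the product side): -68.3 kcal/mol
(ii) reversed and × 2 (HCl must end up as a reactant; ×2 to match 2 HCl in the target): (-2)·(-22.1) = +44.2 kcal/mol
By Hess's law, ΔH = (-68.3) + (+44.2) = -24.1 kcal/mol

ΔH = -24.1 kcal/mol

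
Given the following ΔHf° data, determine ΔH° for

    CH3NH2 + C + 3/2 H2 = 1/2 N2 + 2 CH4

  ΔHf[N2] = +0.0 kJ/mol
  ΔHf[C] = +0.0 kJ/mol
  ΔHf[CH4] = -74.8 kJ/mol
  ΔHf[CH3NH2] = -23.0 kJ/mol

Products: 1/2·(+0.0) + 2·(-74.8) = -149.6
Reactants: 1·(-23.0) + 1·(+0.0) + 3/2·(+0.0) = -23.0
ΔH° = (-149.6) − (-23.0) = -126.6 kJ/mol

ΔH° = -126.6 kJ/mol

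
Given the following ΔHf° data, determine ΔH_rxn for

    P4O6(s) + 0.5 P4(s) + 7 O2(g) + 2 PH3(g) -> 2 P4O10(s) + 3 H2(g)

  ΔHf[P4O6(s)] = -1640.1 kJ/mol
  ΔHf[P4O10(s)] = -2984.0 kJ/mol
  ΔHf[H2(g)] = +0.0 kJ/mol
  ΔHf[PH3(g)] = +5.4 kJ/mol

ΔH_rxn = -4338.7 kJ/mol

Products: 2·(-2984.0) + 3·(+0.0) = -5968.0
Reactants: 1·(-1640.1) + 1/2·(+0.0) + 7·(+0.0) + 2·(+5.4) = -1629.3
ΔH_rxn = (-5968.0) − (-1629.3) = -4338.7 kJ/mol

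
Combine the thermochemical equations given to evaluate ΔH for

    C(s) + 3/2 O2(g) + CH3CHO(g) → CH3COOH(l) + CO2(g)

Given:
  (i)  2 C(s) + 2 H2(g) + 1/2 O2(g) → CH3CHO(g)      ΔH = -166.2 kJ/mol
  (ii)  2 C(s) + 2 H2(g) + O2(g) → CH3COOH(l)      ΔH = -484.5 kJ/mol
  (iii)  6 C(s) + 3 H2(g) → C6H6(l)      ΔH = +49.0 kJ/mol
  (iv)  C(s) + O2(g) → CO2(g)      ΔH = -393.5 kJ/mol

(i) reversed: +166.2 kJ/mol
(ii) as written: -484.5 kJ/mol
(iii): not needed.
(iv) as written: -393.5 kJ/mol
ΔH = (-1)·(-166.2) + (1)·(-484.5) + (1)·(-393.5) = -711.8 kJ/mol

ΔH = -711.8 kJ/mol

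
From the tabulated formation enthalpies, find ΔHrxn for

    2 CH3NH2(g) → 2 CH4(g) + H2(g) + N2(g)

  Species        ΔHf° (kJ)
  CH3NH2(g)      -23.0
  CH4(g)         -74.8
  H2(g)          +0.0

ΔHrxn = -103.6 kJ

Products: 2·(-74.8) + 1·(+0.0) + 1·(+0.0) = -149.6
Reactants: 2·(-23.0) = -46.0
ΔHrxn = (-149.6) − (-46.0) = -103.6 kJ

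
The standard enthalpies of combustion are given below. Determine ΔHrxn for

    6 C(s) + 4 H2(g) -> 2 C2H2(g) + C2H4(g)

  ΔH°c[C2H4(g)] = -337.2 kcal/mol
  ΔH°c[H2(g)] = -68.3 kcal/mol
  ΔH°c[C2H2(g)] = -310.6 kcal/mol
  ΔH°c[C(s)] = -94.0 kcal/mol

ΔHrxn = 121.2 kcal/mol

Using ΔH = Σ nΔHc°(reactants) − Σ nΔHc°(products):
= [6·(-94.0) + 4·(-68.3)] − [2·(-310.6) + 1·(-337.2)]
= 121.2 kcal/mol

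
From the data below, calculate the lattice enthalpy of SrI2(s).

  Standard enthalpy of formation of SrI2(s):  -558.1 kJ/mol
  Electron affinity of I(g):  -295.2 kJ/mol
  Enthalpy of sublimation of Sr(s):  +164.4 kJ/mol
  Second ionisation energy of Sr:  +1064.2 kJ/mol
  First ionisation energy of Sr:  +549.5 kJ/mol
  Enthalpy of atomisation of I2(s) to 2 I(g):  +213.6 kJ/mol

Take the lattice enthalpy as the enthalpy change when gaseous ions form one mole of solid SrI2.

ΔHf° = 1·ΔHsub + 1·(ΣIE) + 1·D(I2) + 2·EA + U
-558.1 = 1·(+164.4) + 1·(+1613.7) + 1·(+213.6) + 2·(-295.2) + U
U = -558.1 − (+1401.3) = -1959.4 kJ/mol

U = -1959.4 kJ/mol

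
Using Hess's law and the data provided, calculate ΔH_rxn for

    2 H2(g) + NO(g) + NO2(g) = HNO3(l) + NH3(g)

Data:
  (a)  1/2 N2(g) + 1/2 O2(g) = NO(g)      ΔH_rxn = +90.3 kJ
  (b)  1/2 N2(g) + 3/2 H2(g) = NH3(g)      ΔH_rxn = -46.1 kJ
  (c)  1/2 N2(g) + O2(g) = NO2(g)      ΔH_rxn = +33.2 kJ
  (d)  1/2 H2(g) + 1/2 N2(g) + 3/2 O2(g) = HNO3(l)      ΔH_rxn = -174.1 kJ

ΔH_rxn = -343.7 kJ

(a) reversed (NO(g) must end up as a reactant): -90.3 kJ
(b) as written (NH3(g) already on the product side): -46.1 kJ
(c) reversed (reverse to put NO2(g) on the reactant side): -33.2 kJ
(d) as written (HNO3(l) already on the product side): -174.1 kJ
Combining the equations, ΔH_rxn = (-1)·(+90.3) + (1)·(-46.1) + (-1)·(+33.2) + (1)·(-174.1) = -343.7 kJ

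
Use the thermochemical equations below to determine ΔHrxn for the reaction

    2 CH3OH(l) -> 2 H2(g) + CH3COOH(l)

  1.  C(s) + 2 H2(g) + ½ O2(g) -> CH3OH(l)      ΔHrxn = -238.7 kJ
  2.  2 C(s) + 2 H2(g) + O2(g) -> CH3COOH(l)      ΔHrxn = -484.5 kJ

ΔHrxn = -7.1 kJ

eq. 1 reversed and × 2 (CH3OH(l) must end up as a reactant; scale by 2 for the 2 CH3OH(l)): (-2)·(-238.7) = +477.4 kJ
eq. 2 as written (CH3COOH(l) already on the product side): -484.5 kJ
Since enthalpy is a state function, ΔHrxn = (+477.4) + (-484.5) = -7.1 kJ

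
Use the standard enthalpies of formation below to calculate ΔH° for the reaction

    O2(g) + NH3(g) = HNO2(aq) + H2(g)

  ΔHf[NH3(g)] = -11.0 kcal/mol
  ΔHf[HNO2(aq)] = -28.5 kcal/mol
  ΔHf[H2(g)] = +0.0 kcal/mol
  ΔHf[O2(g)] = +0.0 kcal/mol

Products: 1·(-28.5) + 1·(+0.0) = -28.5
Reactants: 1·(+0.0) + 1·(-11.0) = -11.0
ΔH° = (-28.5) − (-11.0) = -17.5 kcal/mol

ΔH° = -17.5 kcal/mol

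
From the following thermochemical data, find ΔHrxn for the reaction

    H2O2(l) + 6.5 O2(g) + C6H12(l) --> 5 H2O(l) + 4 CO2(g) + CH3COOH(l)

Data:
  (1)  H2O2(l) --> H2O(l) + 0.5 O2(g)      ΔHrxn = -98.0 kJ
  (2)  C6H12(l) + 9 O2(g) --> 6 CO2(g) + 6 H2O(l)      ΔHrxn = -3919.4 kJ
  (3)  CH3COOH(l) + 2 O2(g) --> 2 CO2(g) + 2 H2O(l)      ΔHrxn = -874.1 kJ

(1) as written (H2O2(l) already on the reactant side): -98.0 kJ
(2) as written (C6H12(l) already on the reactant side): -3919.4 kJ
(3) reversed (reverse to put CH3COOH(l) on the product side): +874.1 kJ
ΔHrxn = (1)·(-98.0) + (1)·(-3919.4) + (-1)·(-874.1) = -3143.3 kJ

ΔHrxn = -3143.3 kJ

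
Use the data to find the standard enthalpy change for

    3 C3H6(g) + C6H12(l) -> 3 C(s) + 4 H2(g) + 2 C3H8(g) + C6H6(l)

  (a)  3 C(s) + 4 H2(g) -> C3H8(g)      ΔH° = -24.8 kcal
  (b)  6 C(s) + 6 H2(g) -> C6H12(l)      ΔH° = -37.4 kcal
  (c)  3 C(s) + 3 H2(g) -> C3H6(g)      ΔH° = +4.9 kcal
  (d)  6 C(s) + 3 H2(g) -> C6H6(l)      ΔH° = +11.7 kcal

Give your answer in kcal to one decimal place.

ΔH° = -15.2 kcal

(a) × 2 (scale by 2 for the 2 C3H8(g)): (2)·(-24.8) = -49.6 kcal
(b) reversed (C6H12(l) must end up as a reactant): +37.4 kcal
(c) reversed and × 3 (C3H6(g) must end up as a reactant; scale by 3 for the 3 C3H6(g)): (-3)·(+4.9) = -14.7 kcal
(d) as written (C6H6(l) already on the product side): +11.7 kcal
ΔH° = (-49.6) + (+37.4) + (-14.7) + (+11.7) = -15.2 kcal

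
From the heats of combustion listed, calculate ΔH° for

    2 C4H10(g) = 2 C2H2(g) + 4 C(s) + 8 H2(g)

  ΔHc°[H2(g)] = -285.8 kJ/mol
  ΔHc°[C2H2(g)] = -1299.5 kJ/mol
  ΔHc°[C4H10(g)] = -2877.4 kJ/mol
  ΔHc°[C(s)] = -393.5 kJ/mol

With combustion enthalpies, reactants minus products:
= [2·(-2877.4)] − [2·(-1299.5) + 4·(-393.5) + 8·(-285.8)]
= 704.6 kJ/mol

ΔH° = 704.6 kJ/mol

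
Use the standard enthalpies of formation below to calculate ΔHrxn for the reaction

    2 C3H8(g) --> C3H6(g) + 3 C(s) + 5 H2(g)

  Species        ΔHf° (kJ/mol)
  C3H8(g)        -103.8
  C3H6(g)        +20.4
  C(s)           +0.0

Products: 1·(+20.4) + 3·(+0.0) + 5·(+0.0) = +20.4
Reactants: 2·(-103.8) = -207.6
ΔHrxn = (+20.4) − (-207.6) = 228.0 kJ/mol

ΔHrxn = 228.0 kJ/mol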